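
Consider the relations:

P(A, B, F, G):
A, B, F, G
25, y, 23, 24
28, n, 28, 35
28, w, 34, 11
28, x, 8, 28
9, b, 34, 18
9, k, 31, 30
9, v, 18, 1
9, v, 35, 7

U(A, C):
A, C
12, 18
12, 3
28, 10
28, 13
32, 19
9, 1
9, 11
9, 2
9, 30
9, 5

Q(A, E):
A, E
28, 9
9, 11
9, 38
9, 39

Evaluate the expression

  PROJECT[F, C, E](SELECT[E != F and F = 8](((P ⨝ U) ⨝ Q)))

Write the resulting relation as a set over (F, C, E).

Natural join on A: {(28, n, 28, 35, 10), (28, n, 28, 35, 13), (28, w, 34, 11, 10), (28, w, 34, 11, 13), (28, x, 8, 28, 10), (28, x, 8, 28, 13), (9, b, 34, 18, 1), (9, b, 34, 18, 11), (9, b, 34, 18, 2), (9, b, 34, 18, 30), (9, b, 34, 18, 5), (9, k, 31, 30, 1), (9, k, 31, 30, 11), (9, k, 31, 30, 2), (9, k, 31, 30, 30), (9, k, 31, 30, 5), (9, v, 18, 1, 1), (9, v, 18, 1, 11), (9, v, 18, 1, 2), (9, v, 18, 1, 30), (9, v, 18, 1, 5), (9, v, 35, 7, 1), (9, v, 35, 7, 11), (9, v, 35, 7, 2), (9, v, 35, 7, 30), (9, v, 35, 7, 5)}
Natural join on A: {(28, n, 28, 35, 10, 9), (28, n, 28, 35, 13, 9), (28, w, 34, 11, 10, 9), (28, w, 34, 11, 13, 9), (28, x, 8, 28, 10, 9), (28, x, 8, 28, 13, 9), (9, b, 34, 18, 1, 11), (9, b, 34, 18, 1, 38), (9, b, 34, 18, 1, 39), (9, b, 34, 18, 11, 11), (9, b, 34, 18, 11, 38), (9, b, 34, 18, 11, 39), (9, b, 34, 18, 2, 11), (9, b, 34, 18, 2, 38), (9, b, 34, 18, 2, 39), (9, b, 34, 18, 30, 11), (9, b, 34, 18, 30, 38), (9, b, 34, 18, 30, 39), (9, b, 34, 18, 5, 11), (9, b, 34, 18, 5, 38), (9, b, 34, 18, 5, 39), (9, k, 31, 30, 1, 11), (9, k, 31, 30, 1, 38), (9, k, 31, 30, 1, 39), (9, k, 31, 30, 11, 11), (9, k, 31, 30, 11, 38), (9, k, 31, 30, 11, 39), (9, k, 31, 30, 2, 11), (9, k, 31, 30, 2, 38), (9, k, 31, 30, 2, 39), (9, k, 31, 30, 30, 11), (9, k, 31, 30, 30, 38), (9, k, 31, 30, 30, 39), (9, k, 31, 30, 5, 11), (9, k, 31, 30, 5, 38), (9, k, 31, 30, 5, 39), (9, v, 18, 1, 1, 11), (9, v, 18, 1, 1, 38), (9, v, 18, 1, 1, 39), (9, v, 18, 1, 11, 11), (9, v, 18, 1, 11, 38), (9, v, 18, 1, 11, 39), (9, v, 18, 1, 2, 11), (9, v, 18, 1, 2, 38), (9, v, 18, 1, 2, 39), (9, v, 18, 1, 30, 11), (9, v, 18, 1, 30, 38), (9, v, 18, 1, 30, 39), (9, v, 18, 1, 5, 11), (9, v, 18, 1, 5, 38), (9, v, 18, 1, 5, 39), (9, v, 35, 7, 1, 11), (9, v, 35, 7, 1, 38), (9, v, 35, 7, 1, 39), (9, v, 35, 7, 11, 11), (9, v, 35, 7, 11, 38), (9, v, 35, 7, 11, 39), (9, v, 35, 7, 2, 11), (9, v, 35, 7, 2, 38), (9, v, 35, 7, 2, 39), (9, v, 35, 7, 30, 11), (9, v, 35, 7, 30, 38), (9, v, 35, 7, 30, 39), (9, v, 35, 7, 5, 11), (9, v, 35, 7, 5, 38), (9, v, 35, 7, 5, 39)}
Selection E != F and F = 8: {(28, x, 8, 28, 10, 9), (28, x, 8, 28, 13, 9)}
π[F, C, E]: project onto (F, C, E) → {(8, 10, 9), (8, 13, 9)}

{(8, 10, 9), (8, 13, 9)}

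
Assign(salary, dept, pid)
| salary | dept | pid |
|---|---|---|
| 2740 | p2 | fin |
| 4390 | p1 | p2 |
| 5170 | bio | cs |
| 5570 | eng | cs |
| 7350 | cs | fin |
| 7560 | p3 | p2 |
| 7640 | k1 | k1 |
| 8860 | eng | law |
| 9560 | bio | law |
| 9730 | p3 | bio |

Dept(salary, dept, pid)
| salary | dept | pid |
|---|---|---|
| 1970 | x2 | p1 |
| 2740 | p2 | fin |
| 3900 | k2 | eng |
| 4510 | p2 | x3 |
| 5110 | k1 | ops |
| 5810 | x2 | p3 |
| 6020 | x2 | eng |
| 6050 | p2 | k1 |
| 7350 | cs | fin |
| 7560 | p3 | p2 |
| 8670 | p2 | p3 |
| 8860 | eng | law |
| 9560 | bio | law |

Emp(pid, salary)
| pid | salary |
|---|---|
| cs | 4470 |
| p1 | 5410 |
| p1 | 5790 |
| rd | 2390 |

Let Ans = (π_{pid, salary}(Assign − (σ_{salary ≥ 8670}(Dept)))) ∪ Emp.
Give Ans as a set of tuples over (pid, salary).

Filtering on salary ≥ 8670 leaves {(8670, p2, p3), (8860, eng, law), (9560, bio, law)}.
Set difference of the two operands is {(2740, p2, fin), (4390, p1, p2), (5170, bio, cs), (5570, eng, cs), (7350, cs, fin), (7560, p3, p2), (7640, k1, k1), (9730, p3, bio)}.
Projecting to pid, salary: {(bio, 9730), (cs, 5170), (cs, 5570), (fin, 2740), (fin, 7350), (k1, 7640), (p2, 4390), (p2, 7560)}
Set union of the two operands is {(bio, 9730), (cs, 4470), (cs, 5170), (cs, 5570), (fin, 2740), (fin, 7350), (k1, 7640), (p1, 5410), (p1, 5790), (p2, 4390), (p2, 7560), (rd, 2390)}.

{(bio, 9730), (cs, 4470), (cs, 5170), (cs, 5570), (fin, 2740), (fin, 7350), (k1, 7640), (p1, 5410), (p1, 5790), (p2, 4390), (p2, 7560), (rd, 2390)}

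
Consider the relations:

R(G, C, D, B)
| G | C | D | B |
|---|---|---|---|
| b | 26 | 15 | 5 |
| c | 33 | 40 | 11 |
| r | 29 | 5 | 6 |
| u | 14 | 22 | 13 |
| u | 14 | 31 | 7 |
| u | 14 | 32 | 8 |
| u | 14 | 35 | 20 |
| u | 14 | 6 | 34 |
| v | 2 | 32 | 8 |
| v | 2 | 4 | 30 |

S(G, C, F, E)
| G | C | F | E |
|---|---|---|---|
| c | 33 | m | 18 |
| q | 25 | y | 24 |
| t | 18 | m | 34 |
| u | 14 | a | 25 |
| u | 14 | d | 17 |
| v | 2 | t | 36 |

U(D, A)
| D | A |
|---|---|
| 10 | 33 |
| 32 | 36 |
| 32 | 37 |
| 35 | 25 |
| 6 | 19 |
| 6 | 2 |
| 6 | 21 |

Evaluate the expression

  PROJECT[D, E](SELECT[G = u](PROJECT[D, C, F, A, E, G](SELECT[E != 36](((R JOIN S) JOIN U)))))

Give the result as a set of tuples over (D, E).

{(32, 17), (32, 25), (35, 17), (35, 25), (6, 17), (6, 25)}

R ⋈ S (natural join on G, C): {(c, 33, 40, 11, m, 18), (u, 14, 22, 13, a, 25), (u, 14, 22, 13, d, 17), (u, 14, 31, 7, a, 25), (u, 14, 31, 7, d, 17), (u, 14, 32, 8, a, 25), (u, 14, 32, 8, d, 17), (u, 14, 35, 20, a, 25), (u, 14, 35, 20, d, 17), (u, 14, 6, 34, a, 25), (u, 14, 6, 34, d, 17), (v, 2, 32, 8, t, 36), (v, 2, 4, 30, t, 36)}
(R JOIN S) ⋈ U (natural join on D): {(u, 14, 32, 8, a, 25, 36), (u, 14, 32, 8, a, 25, 37), (u, 14, 32, 8, d, 17, 36), (u, 14, 32, 8, d, 17, 37), (u, 14, 35, 20, a, 25, 25), (u, 14, 35, 20, d, 17, 25), (u, 14, 6, 34, a, 25, 19), (u, 14, 6, 34, a, 25, 2), (u, 14, 6, 34, a, 25, 21), (u, 14, 6, 34, d, 17, 19), (u, 14, 6, 34, d, 17, 2), (u, 14, 6, 34, d, 17, 21), (v, 2, 32, 8, t, 36, 36), (v, 2, 32, 8, t, 36, 37)}
Apply σ_{E != 36}; surviving tuples: {(u, 14, 32, 8, a, 25, 36), (u, 14, 32, 8, a, 25, 37), (u, 14, 32, 8, d, 17, 36), (u, 14, 32, 8, d, 17, 37), (u, 14, 35, 20, a, 25, 25), (u, 14, 35, 20, d, 17, 25), (u, 14, 6, 34, a, 25, 19), (u, 14, 6, 34, a, 25, 2), (u, 14, 6, 34, a, 25, 21), (u, 14, 6, 34, d, 17, 19), (u, 14, 6, 34, d, 17, 2), (u, 14, 6, 34, d, 17, 21)}
π_{D, C, F, A, E, G} gives {(32, 14, a, 36, 25, u), (32, 14, a, 37, 25, u), (32, 14, d, 36, 17, u), (32, 14, d, 37, 17, u), (35, 14, a, 25, 25, u), (35, 14, d, 25, 17, u), (6, 14, a, 19, 25, u), (6, 14, a, 2, 25, u), (6, 14, a, 21, 25, u), (6, 14, d, 19, 17, u), (6, 14, d, 2, 17, u), (6, 14, d, 21, 17, u)}.
Apply σ_{G = u}; surviving tuples: {(32, 14, a, 36, 25, u), (32, 14, a, 37, 25, u), (32, 14, d, 36, 17, u), (32, 14, d, 37, 17, u), (35, 14, a, 25, 25, u), (35, 14, d, 25, 17, u), (6, 14, a, 19, 25, u), (6, 14, a, 2, 25, u), (6, 14, a, 21, 25, u), (6, 14, d, 19, 17, u), (6, 14, d, 2, 17, u), (6, 14, d, 21, 17, u)}
π_{D, E} gives {(32, 17), (32, 25), (35, 17), (35, 25), (6, 17), (6, 25)} (6 duplicate(s) eliminated).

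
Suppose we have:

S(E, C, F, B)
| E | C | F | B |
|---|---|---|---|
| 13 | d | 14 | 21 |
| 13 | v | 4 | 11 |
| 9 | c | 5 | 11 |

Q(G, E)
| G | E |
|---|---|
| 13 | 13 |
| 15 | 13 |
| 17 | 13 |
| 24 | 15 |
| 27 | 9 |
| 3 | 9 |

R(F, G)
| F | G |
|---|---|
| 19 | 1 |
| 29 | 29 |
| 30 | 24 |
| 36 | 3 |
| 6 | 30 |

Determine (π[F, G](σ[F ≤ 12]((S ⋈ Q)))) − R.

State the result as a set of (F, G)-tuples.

{(4, 13), (4, 15), (4, 17), (5, 27), (5, 3)}

S ⋈ Q (natural join on E): {(13, d, 14, 21, 13), (13, d, 14, 21, 15), (13, d, 14, 21, 17), (13, v, 4, 11, 13), (13, v, 4, 11, 15), (13, v, 4, 11, 17), (9, c, 5, 11, 27), (9, c, 5, 11, 3)}
Selection F ≤ 12: {(13, v, 4, 11, 13), (13, v, 4, 11, 15), (13, v, 4, 11, 17), (9, c, 5, 11, 27), (9, c, 5, 11, 3)}
π[F, G]: project onto (F, G) → {(4, 13), (4, 15), (4, 17), (5, 27), (5, 3)}
Set difference of the two operands is {(4, 13), (4, 15), (4, 17), (5, 27), (5, 3)}.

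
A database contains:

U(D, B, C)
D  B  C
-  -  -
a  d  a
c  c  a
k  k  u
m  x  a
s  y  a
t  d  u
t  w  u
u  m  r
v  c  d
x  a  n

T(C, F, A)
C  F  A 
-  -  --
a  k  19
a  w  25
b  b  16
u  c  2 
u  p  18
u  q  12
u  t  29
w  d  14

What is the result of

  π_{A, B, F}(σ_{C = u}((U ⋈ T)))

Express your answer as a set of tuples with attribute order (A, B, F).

{(12, d, q), (12, k, q), (12, w, q), (18, d, p), (18, k, p), (18, w, p), (2, d, c), (2, k, c), (2, w, c), (29, d, t), (29, k, t), (29, w, t)}

Joining U and T on C yields {(a, d, a, k, 19), (a, d, a, w, 25), (c, c, a, k, 19), (c, c, a, w, 25), (k, k, u, c, 2), (k, k, u, p, 18), (k, k, u, q, 12), (k, k, u, t, 29), (m, x, a, k, 19), (m, x, a, w, 25), (s, y, a, k, 19), (s, y, a, w, 25), (t, d, u, c, 2), (t, d, u, p, 18), (t, d, u, q, 12), (t, d, u, t, 29), (t, w, u, c, 2), (t, w, u, p, 18), (t, w, u, q, 12), (t, w, u, t, 29)}.
Filtering on C = u leaves {(k, k, u, c, 2), (k, k, u, p, 18), (k, k, u, q, 12), (k, k, u, t, 29), (t, d, u, c, 2), (t, d, u, p, 18), (t, d, u, q, 12), (t, d, u, t, 29), (t, w, u, c, 2), (t, w, u, p, 18), (t, w, u, q, 12), (t, w, u, t, 29)}.
π_{A, B, F} gives {(12, d, q), (12, k, q), (12, w, q), (18, d, p), (18, k, p), (18, w, p), (2, d, c), (2, k, c), (2, w, c), (29, d, t), (29, k, t), (29, w, t)}.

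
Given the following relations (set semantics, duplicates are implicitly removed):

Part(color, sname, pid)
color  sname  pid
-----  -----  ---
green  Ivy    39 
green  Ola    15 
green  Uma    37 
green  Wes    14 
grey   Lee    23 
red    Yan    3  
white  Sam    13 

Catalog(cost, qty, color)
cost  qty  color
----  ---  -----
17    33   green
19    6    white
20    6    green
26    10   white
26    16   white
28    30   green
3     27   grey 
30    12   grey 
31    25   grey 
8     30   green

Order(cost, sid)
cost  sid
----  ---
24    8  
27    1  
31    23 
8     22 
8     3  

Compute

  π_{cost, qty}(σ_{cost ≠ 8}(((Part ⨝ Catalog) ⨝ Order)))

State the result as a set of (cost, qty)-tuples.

{(31, 25)}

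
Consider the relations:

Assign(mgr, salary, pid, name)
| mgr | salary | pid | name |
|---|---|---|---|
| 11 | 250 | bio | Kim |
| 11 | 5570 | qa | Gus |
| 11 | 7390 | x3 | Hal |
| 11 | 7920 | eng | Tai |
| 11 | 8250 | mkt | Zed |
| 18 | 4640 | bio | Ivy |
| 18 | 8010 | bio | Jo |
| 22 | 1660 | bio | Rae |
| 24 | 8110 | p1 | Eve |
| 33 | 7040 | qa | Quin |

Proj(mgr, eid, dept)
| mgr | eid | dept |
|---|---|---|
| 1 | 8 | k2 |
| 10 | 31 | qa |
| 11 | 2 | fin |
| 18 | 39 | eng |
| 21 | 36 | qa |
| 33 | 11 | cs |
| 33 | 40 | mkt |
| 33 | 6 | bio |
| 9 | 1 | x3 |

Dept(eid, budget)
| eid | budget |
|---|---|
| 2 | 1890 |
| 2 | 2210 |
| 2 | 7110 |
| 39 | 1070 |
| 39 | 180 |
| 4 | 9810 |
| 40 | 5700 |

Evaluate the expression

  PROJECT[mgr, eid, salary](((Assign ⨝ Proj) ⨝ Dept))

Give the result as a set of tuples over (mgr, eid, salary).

{(11, 2, 250), (11, 2, 5570), (11, 2, 7390), (11, 2, 7920), (11, 2, 8250), (18, 39, 4640), (18, 39, 8010), (33, 40, 7040)}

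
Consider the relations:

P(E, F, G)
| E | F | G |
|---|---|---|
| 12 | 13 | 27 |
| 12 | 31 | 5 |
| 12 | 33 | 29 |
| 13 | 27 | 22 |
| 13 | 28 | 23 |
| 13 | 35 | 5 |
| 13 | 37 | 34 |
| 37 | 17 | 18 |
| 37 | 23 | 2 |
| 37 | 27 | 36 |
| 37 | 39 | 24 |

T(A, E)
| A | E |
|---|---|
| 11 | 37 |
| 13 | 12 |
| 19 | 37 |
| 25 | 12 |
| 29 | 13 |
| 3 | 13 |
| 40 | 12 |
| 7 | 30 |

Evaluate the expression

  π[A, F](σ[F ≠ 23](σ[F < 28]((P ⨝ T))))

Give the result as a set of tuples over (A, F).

{(11, 17), (11, 27), (13, 13), (19, 17), (19, 27), (25, 13), (29, 27), (3, 27), (40, 13)}

P ⋈ T (natural join on E): {(12, 13, 27, 13), (12, 13, 27, 25), (12, 13, 27, 40), (12, 31, 5, 13), (12, 31, 5, 25), (12, 31, 5, 40), (12, 33, 29, 13), (12, 33, 29, 25), (12, 33, 29, 40), (13, 27, 22, 29), (13, 27, 22, 3), (13, 28, 23, 29), (13, 28, 23, 3), (13, 35, 5, 29), (13, 35, 5, 3), (13, 37, 34, 29), (13, 37, 34, 3), (37, 17, 18, 11), (37, 17, 18, 19), (37, 23, 2, 11), (37, 23, 2, 19), (37, 27, 36, 11), (37, 27, 36, 19), (37, 39, 24, 11), (37, 39, 24, 19)}
Selection F < 28: {(12, 13, 27, 13), (12, 13, 27, 25), (12, 13, 27, 40), (13, 27, 22, 29), (13, 27, 22, 3), (37, 17, 18, 11), (37, 17, 18, 19), (37, 23, 2, 11), (37, 23, 2, 19), (37, 27, 36, 11), (37, 27, 36, 19)}
Selection F ≠ 23: {(12, 13, 27, 13), (12, 13, 27, 25), (12, 13, 27, 40), (13, 27, 22, 29), (13, 27, 22, 3), (37, 17, 18, 11), (37, 17, 18, 19), (37, 27, 36, 11), (37, 27, 36, 19)}
π[A, F]: project onto (A, F) → {(11, 17), (11, 27), (13, 13), (19, 17), (19, 27), (25, 13), (29, 27), (3, 27), (40, 13)}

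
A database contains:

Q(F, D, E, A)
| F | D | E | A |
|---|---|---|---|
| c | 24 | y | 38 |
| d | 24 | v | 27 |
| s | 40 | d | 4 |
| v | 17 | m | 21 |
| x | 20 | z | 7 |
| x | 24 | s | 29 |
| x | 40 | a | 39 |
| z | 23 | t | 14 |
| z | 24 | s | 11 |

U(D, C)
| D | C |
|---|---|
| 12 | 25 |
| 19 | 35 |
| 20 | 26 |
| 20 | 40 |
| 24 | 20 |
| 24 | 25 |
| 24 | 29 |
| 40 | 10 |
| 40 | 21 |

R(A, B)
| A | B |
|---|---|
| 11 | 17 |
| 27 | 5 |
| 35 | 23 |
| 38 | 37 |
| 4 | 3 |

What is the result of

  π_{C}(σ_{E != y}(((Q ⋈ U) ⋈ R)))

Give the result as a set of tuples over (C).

{10, 20, 21, 25, 29}

Joining Q and U on D yields {(c, 24, y, 38, 20), (c, 24, y, 38, 25), (c, 24, y, 38, 29), (d, 24, v, 27, 20), (d, 24, v, 27, 25), (d, 24, v, 27, 29), (s, 40, d, 4, 10), (s, 40, d, 4, 21), (x, 20, z, 7, 26), (x, 20, z, 7, 40), (x, 24, s, 29, 20), (x, 24, s, 29, 25), (x, 24, s, 29, 29), (x, 40, a, 39, 10), (x, 40, a, 39, 21), (z, 24, s, 11, 20), (z, 24, s, 11, 25), (z, 24, s, 11, 29)}.
Joining (Q ⋈ U) and R on A yields {(c, 24, y, 38, 20, 37), (c, 24, y, 38, 25, 37), (c, 24, y, 38, 29, 37), (d, 24, v, 27, 20, 5), (d, 24, v, 27, 25, 5), (d, 24, v, 27, 29, 5), (s, 40, d, 4, 10, 3), (s, 40, d, 4, 21, 3), (z, 24, s, 11, 20, 17), (z, 24, s, 11, 25, 17), (z, 24, s, 11, 29, 17)}.
Selection E != y: {(d, 24, v, 27, 20, 5), (d, 24, v, 27, 25, 5), (d, 24, v, 27, 29, 5), (s, 40, d, 4, 10, 3), (s, 40, d, 4, 21, 3), (z, 24, s, 11, 20, 17), (z, 24, s, 11, 25, 17), (z, 24, s, 11, 29, 17)}
Keep only column(s) C (3 duplicate(s) eliminated): {10, 20, 21, 25, 29}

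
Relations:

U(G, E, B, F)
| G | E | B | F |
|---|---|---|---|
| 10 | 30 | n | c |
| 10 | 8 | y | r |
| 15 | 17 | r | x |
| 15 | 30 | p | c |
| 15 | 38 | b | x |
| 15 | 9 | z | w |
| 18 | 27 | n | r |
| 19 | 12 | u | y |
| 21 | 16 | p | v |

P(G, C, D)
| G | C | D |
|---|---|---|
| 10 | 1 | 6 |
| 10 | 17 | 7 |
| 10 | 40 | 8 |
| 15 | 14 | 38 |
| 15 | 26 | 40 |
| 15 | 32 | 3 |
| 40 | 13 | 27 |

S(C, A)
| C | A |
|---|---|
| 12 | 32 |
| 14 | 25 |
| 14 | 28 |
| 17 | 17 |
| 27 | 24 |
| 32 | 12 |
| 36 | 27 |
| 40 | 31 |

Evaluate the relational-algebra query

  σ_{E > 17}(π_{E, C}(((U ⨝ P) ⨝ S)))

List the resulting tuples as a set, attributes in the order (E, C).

U ⋈ P (natural join on G): {(10, 30, n, c, 1, 6), (10, 30, n, c, 17, 7), (10, 30, n, c, 40, 8), (10, 8, y, r, 1, 6), (10, 8, y, r, 17, 7), (10, 8, y, r, 40, 8), (15, 17, r, x, 14, 38), (15, 17, r, x, 26, 40), (15, 17, r, x, 32, 3), (15, 30, p, c, 14, 38), (15, 30, p, c, 26, 40), (15, 30, p, c, 32, 3), (15, 38, b, x, 14, 38), (15, 38, b, x, 26, 40), (15, 38, b, x, 32, 3), (15, 9, z, w, 14, 38), (15, 9, z, w, 26, 40), (15, 9, z, w, 32, 3)}
(U ⨝ P) ⋈ S (natural join on C): {(10, 30, n, c, 17, 7, 17), (10, 30, n, c, 40, 8, 31), (10, 8, y, r, 17, 7, 17), (10, 8, y, r, 40, 8, 31), (15, 17, r, x, 14, 38, 25), (15, 17, r, x, 14, 38, 28), (15, 17, r, x, 32, 3, 12), (15, 30, p, c, 14, 38, 25), (15, 30, p, c, 14, 38, 28), (15, 30, p, c, 32, 3, 12), (15, 38, b, x, 14, 38, 25), (15, 38, b, x, 14, 38, 28), (15, 38, b, x, 32, 3, 12), (15, 9, z, w, 14, 38, 25), (15, 9, z, w, 14, 38, 28), (15, 9, z, w, 32, 3, 12)}
Projecting to E, C (4 duplicate(s) eliminated): {(17, 14), (17, 32), (30, 14), (30, 17), (30, 32), (30, 40), (38, 14), (38, 32), (8, 17), (8, 40), (9, 14), (9, 32)}
Filtering on E > 17 leaves {(30, 14), (30, 17), (30, 32), (30, 40), (38, 14), (38, 32)}.

{(30, 14), (30, 17), (30, 32), (30, 40), (38, 14), (38, 32)}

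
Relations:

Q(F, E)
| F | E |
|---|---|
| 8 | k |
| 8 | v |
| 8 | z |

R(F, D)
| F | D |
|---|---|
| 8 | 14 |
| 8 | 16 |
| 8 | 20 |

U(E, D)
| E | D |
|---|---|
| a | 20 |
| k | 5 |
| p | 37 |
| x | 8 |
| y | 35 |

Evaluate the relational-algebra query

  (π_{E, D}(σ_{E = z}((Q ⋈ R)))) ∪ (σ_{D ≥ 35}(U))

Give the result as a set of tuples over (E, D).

{(p, 37), (y, 35), (z, 14), (z, 16), (z, 20)}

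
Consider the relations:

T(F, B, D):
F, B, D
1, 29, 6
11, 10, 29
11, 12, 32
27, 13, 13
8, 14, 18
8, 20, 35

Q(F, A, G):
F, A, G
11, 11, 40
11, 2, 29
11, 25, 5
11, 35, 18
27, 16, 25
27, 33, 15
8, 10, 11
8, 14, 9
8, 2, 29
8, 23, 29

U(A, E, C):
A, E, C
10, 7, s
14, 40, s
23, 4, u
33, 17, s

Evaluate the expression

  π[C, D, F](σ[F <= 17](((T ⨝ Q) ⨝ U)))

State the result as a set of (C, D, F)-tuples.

T ⋈ Q (natural join on F): {(11, 10, 29, 11, 40), (11, 10, 29, 2, 29), (11, 10, 29, 25, 5), (11, 10, 29, 35, 18), (11, 12, 32, 11, 40), (11, 12, 32, 2, 29), (11, 12, 32, 25, 5), (11, 12, 32, 35, 18), (27, 13, 13, 16, 25), (27, 13, 13, 33, 15), (8, 14, 18, 10, 11), (8, 14, 18, 14, 9), (8, 14, 18, 2, 29), (8, 14, 18, 23, 29), (8, 20, 35, 10, 11), (8, 20, 35, 14, 9), (8, 20, 35, 2, 29), (8, 20, 35, 23, 29)}
(T ⨝ Q) ⋈ U (natural join on A): {(27, 13, 13, 33, 15, 17, s), (8, 14, 18, 10, 11, 7, s), (8, 14, 18, 14, 9, 40, s), (8, 14, 18, 23, 29, 4, u), (8, 20, 35, 10, 11, 7, s), (8, 20, 35, 14, 9, 40, s), (8, 20, 35, 23, 29, 4, u)}
Apply σ_{F <= 17}; surviving tuples: {(8, 14, 18, 10, 11, 7, s), (8, 14, 18, 14, 9, 40, s), (8, 14, 18, 23, 29, 4, u), (8, 20, 35, 10, 11, 7, s), (8, 20, 35, 14, 9, 40, s), (8, 20, 35, 23, 29, 4, u)}
Keep only column(s) C, D, F (2 duplicate(s) eliminated): {(s, 18, 8), (s, 35, 8), (u, 18, 8), (u, 35, 8)}

{(s, 18, 8), (s, 35, 8), (u, 18, 8), (u, 35, 8)}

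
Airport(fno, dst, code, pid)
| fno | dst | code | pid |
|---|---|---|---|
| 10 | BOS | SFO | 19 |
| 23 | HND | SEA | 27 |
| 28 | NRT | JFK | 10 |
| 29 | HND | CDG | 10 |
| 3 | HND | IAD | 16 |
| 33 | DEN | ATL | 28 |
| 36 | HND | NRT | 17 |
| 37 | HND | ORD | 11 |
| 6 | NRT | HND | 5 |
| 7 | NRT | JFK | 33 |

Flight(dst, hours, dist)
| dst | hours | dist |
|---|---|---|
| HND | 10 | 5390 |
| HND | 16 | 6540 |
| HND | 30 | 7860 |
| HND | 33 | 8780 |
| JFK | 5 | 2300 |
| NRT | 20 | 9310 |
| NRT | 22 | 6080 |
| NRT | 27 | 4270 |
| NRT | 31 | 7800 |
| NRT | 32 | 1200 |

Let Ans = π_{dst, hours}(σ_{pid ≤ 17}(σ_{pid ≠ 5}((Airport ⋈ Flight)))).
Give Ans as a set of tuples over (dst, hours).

Airport ⋈ Flight (natural join on dst): {(23, HND, SEA, 27, 10, 5390), (23, HND, SEA, 27, 16, 6540), (23, HND, SEA, 27, 30, 7860), (23, HND, SEA, 27, 33, 8780), (28, NRT, JFK, 10, 20, 9310), (28, NRT, JFK, 10, 22, 6080), (28, NRT, JFK, 10, 27, 4270), (28, NRT, JFK, 10, 31, 7800), (28, NRT, JFK, 10, 32, 1200), (29, HND, CDG, 10, 10, 5390), (29, HND, CDG, 10, 16, 6540), (29, HND, CDG, 10, 30, 7860), (29, HND, CDG, 10, 33, 8780), (3, HND, IAD, 16, 10, 5390), (3, HND, IAD, 16, 16, 6540), (3, HND, IAD, 16, 30, 7860), (3, HND, IAD, 16, 33, 8780), (36, HND, NRT, 17, 10, 5390), (36, HND, NRT, 17, 16, 6540), (36, HND, NRT, 17, 30, 7860), (36, HND, NRT, 17, 33, 8780), (37, HND, ORD, 11, 10, 5390), (37, HND, ORD, 11, 16, 6540), (37, HND, ORD, 11, 30, 7860), (37, HND, ORD, 11, 33, 8780), (6, NRT, HND, 5, 20, 9310), (6, NRT, HND, 5, 22, 6080), (6, NRT, HND, 5, 27, 4270), (6, NRT, HND, 5, 31, 7800), (6, NRT, HND, 5, 32, 1200), (7, NRT, JFK, 33, 20, 9310), (7, NRT, JFK, 33, 22, 6080), (7, NRT, JFK, 33, 27, 4270), (7, NRT, JFK, 33, 31, 7800), (7, NRT, JFK, 33, 32, 1200)}
Filtering on pid ≠ 5 leaves {(23, HND, SEA, 27, 10, 5390), (23, HND, SEA, 27, 16, 6540), (23, HND, SEA, 27, 30, 7860), (23, HND, SEA, 27, 33, 8780), (28, NRT, JFK, 10, 20, 9310), (28, NRT, JFK, 10, 22, 6080), (28, NRT, JFK, 10, 27, 4270), (28, NRT, JFK, 10, 31, 7800), (28, NRT, JFK, 10, 32, 1200), (29, HND, CDG, 10, 10, 5390), (29, HND, CDG, 10, 16, 6540), (29, HND, CDG, 10, 30, 7860), (29, HND, CDG, 10, 33, 8780), (3, HND, IAD, 16, 10, 5390), (3, HND, IAD, 16, 16, 6540), (3, HND, IAD, 16, 30, 7860), (3, HND, IAD, 16, 33, 8780), (36, HND, NRT, 17, 10, 5390), (36, HND, NRT, 17, 16, 6540), (36, HND, NRT, 17, 30, 7860), (36, HND, NRT, 17, 33, 8780), (37, HND, ORD, 11, 10, 5390), (37, HND, ORD, 11, 16, 6540), (37, HND, ORD, 11, 30, 7860), (37, HND, ORD, 11, 33, 8780), (7, NRT, JFK, 33, 20, 9310), (7, NRT, JFK, 33, 22, 6080), (7, NRT, JFK, 33, 27, 4270), (7, NRT, JFK, 33, 31, 7800), (7, NRT, JFK, 33, 32, 1200)}.
Filtering on pid ≤ 17 leaves {(28, NRT, JFK, 10, 20, 9310), (28, NRT, JFK, 10, 22, 6080), (28, NRT, JFK, 10, 27, 4270), (28, NRT, JFK, 10, 31, 7800), (28, NRT, JFK, 10, 32, 1200), (29, HND, CDG, 10, 10, 5390), (29, HND, CDG, 10, 16, 6540), (29, HND, CDG, 10, 30, 7860), (29, HND, CDG, 10, 33, 8780), (3, HND, IAD, 16, 10, 5390), (3, HND, IAD, 16, 16, 6540), (3, HND, IAD, 16, 30, 7860), (3, HND, IAD, 16, 33, 8780), (36, HND, NRT, 17, 10, 5390), (36, HND, NRT, 17, 16, 6540), (36, HND, NRT, 17, 30, 7860), (36, HND, NRT, 17, 33, 8780), (37, HND, ORD, 11, 10, 5390), (37, HND, ORD, 11, 16, 6540), (37, HND, ORD, 11, 30, 7860), (37, HND, ORD, 11, 33, 8780)}.
Keep only column(s) dst, hours (12 duplicate(s) eliminated): {(HND, 10), (HND, 16), (HND, 30), (HND, 33), (NRT, 20), (NRT, 22), (NRT, 27), (NRT, 31), (NRT, 32)}

{(HND, 10), (HND, 16), (HND, 30), (HND, 33), (NRT, 20), (NRT, 22), (NRT, 27), (NRT, 31), (NRT, 32)}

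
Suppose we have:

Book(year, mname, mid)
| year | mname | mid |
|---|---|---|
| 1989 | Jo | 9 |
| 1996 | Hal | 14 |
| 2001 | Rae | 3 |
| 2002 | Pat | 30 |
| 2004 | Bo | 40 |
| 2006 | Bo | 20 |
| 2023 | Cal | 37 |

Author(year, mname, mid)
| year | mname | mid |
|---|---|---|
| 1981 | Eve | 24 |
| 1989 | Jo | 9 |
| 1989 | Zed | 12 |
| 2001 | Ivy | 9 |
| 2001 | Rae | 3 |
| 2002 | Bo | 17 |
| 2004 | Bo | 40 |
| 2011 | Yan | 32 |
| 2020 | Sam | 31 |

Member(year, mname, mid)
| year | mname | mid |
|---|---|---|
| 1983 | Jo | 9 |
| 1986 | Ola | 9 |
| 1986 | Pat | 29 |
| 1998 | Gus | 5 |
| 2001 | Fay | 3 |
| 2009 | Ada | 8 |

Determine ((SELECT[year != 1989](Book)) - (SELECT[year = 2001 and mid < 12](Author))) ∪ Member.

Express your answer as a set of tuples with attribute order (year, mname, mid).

{(1983, Jo, 9), (1986, Ola, 9), (1986, Pat, 29), (1996, Hal, 14), (1998, Gus, 5), (2001, Fay, 3), (2002, Pat, 30), (2004, Bo, 40), (2006, Bo, 20), (2009, Ada, 8), (2023, Cal, 37)}

Filtering on year != 1989 leaves {(1996, Hal, 14), (2001, Rae, 3), (2002, Pat, 30), (2004, Bo, 40), (2006, Bo, 20), (2023, Cal, 37)}.
Filtering on year = 2001 and mid < 12 leaves {(2001, Ivy, 9), (2001, Rae, 3)}.
Taking the difference: {(1996, Hal, 14), (2002, Pat, 30), (2004, Bo, 40), (2006, Bo, 20), (2023, Cal, 37)}
Taking the union: {(1983, Jo, 9), (1986, Ola, 9), (1986, Pat, 29), (1996, Hal, 14), (1998, Gus, 5), (2001, Fay, 3), (2002, Pat, 30), (2004, Bo, 40), (2006, Bo, 20), (2009, Ada, 8), (2023, Cal, 37)}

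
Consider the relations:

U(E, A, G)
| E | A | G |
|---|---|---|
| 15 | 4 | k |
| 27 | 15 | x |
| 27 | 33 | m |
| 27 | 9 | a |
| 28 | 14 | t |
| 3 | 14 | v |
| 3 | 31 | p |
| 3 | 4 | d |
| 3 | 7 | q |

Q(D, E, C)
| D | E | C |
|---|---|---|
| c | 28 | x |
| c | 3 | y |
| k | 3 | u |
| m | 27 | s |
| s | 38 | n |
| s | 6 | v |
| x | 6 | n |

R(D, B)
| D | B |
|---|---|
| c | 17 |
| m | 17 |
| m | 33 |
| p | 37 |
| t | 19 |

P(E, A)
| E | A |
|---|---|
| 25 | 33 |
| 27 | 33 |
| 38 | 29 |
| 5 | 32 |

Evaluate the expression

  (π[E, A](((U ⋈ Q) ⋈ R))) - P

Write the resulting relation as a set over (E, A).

Natural join on E: {(27, 15, x, m, s), (27, 33, m, m, s), (27, 9, a, m, s), (28, 14, t, c, x), (3, 14, v, c, y), (3, 14, v, k, u), (3, 31, p, c, y), (3, 31, p, k, u), (3, 4, d, c, y), (3, 4, d, k, u), (3, 7, q, c, y), (3, 7, q, k, u)}
Natural join on D: {(27, 15, x, m, s, 17), (27, 15, x, m, s, 33), (27, 33, m, m, s, 17), (27, 33, m, m, s, 33), (27, 9, a, m, s, 17), (27, 9, a, m, s, 33), (28, 14, t, c, x, 17), (3, 14, v, c, y, 17), (3, 31, p, c, y, 17), (3, 4, d, c, y, 17), (3, 7, q, c, y, 17)}
Keep only column(s) E, A (3 duplicate(s) eliminated): {(27, 15), (27, 33), (27, 9), (28, 14), (3, 14), (3, 31), (3, 4), (3, 7)}
Taking the difference: {(27, 15), (27, 9), (28, 14), (3, 14), (3, 31), (3, 4), (3, 7)}

{(27, 15), (27, 9), (28, 14), (3, 14), (3, 31), (3, 4), (3, 7)}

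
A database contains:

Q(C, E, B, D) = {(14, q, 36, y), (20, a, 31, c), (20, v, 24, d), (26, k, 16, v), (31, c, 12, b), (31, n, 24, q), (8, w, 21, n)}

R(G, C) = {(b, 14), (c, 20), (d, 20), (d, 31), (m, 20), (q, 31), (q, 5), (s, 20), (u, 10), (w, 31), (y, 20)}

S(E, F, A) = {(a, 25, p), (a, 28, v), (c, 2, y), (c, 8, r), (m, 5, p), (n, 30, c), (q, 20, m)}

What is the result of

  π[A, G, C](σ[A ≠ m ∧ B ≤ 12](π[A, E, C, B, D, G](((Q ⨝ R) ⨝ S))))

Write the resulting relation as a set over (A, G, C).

{(r, d, 31), (r, q, 31), (r, w, 31), (y, d, 31), (y, q, 31), (y, w, 31)}

Q ⋈ R (natural join on C): {(14, q, 36, y, b), (20, a, 31, c, c), (20, a, 31, c, d), (20, a, 31, c, m), (20, a, 31, c, s), (20, a, 31, c, y), (20, v, 24, d, c), (20, v, 24, d, d), (20, v, 24, d, m), (20, v, 24, d, s), (20, v, 24, d, y), (31, c, 12, b, d), (31, c, 12, b, q), (31, c, 12, b, w), (31, n, 24, q, d), (31, n, 24, q, q), (31, n, 24, q, w)}
(Q ⨝ R) ⋈ S (natural join on E): {(14, q, 36, y, b, 20, m), (20, a, 31, c, c, 25, p), (20, a, 31, c, c, 28, v), (20, a, 31, c, d, 25, p), (20, a, 31, c, d, 28, v), (20, a, 31, c, m, 25, p), (20, a, 31, c, m, 28, v), (20, a, 31, c, s, 25, p), (20, a, 31, c, s, 28, v), (20, a, 31, c, y, 25, p), (20, a, 31, c, y, 28, v), (31, c, 12, b, d, 2, y), (31, c, 12, b, d, 8, r), (31, c, 12, b, q, 2, y), (31, c, 12, b, q, 8, r), (31, c, 12, b, w, 2, y), (31, c, 12, b, w, 8, r), (31, n, 24, q, d, 30, c), (31, n, 24, q, q, 30, c), (31, n, 24, q, w, 30, c)}
Keep only column(s) A, E, C, B, D, G: {(c, n, 31, 24, q, d), (c, n, 31, 24, q, q), (c, n, 31, 24, q, w), (m, q, 14, 36, y, b), (p, a, 20, 31, c, c), (p, a, 20, 31, c, d), (p, a, 20, 31, c, m), (p, a, 20, 31, c, s), (p, a, 20, 31, c, y), (r, c, 31, 12, b, d), (r, c, 31, 12, b, q), (r, c, 31, 12, b, w), (v, a, 20, 31, c, c), (v, a, 20, 31, c, d), (v, a, 20, 31, c, m), (v, a, 20, 31, c, s), (v, a, 20, 31, c, y), (y, c, 31, 12, b, d), (y, c, 31, 12, b, q), (y, c, 31, 12, b, w)}
Apply σ_{A ≠ m ∧ B ≤ 12}; surviving tuples: {(r, c, 31, 12, b, d), (r, c, 31, 12, b, q), (r, c, 31, 12, b, w), (y, c, 31, 12, b, d), (y, c, 31, 12, b, q), (y, c, 31, 12, b, w)}
Keep only column(s) A, G, C: {(r, d, 31), (r, q, 31), (r, w, 31), (y, d, 31), (y, q, 31), (y, w, 31)}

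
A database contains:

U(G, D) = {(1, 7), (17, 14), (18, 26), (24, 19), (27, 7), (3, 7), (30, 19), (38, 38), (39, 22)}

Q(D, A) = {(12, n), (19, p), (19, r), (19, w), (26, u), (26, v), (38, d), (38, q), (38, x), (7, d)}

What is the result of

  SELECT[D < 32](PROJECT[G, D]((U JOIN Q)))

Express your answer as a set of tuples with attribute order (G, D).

{(1, 7), (18, 26), (24, 19), (27, 7), (3, 7), (30, 19)}

Joining U and Q on D yields {(1, 7, d), (18, 26, u), (18, 26, v), (24, 19, p), (24, 19, r), (24, 19, w), (27, 7, d), (3, 7, d), (30, 19, p), (30, 19, r), (30, 19, w), (38, 38, d), (38, 38, q), (38, 38, x)}.
π_{G, D} gives {(1, 7), (18, 26), (24, 19), (27, 7), (3, 7), (30, 19), (38, 38)} (7 duplicate(s) eliminated).
Selection D < 32: {(1, 7), (18, 26), (24, 19), (27, 7), (3, 7), (30, 19)}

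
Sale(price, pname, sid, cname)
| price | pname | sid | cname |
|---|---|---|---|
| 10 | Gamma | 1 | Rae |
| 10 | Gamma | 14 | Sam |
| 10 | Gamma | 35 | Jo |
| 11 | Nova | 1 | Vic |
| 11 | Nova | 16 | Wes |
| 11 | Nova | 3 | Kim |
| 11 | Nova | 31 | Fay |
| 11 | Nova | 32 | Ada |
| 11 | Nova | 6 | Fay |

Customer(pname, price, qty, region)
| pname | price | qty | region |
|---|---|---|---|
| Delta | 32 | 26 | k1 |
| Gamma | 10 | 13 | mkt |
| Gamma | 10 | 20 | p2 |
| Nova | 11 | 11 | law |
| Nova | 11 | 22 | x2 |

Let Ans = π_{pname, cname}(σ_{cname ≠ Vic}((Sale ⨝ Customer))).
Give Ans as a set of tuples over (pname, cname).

{(Gamma, Jo), (Gamma, Rae), (Gamma, Sam), (Nova, Ada), (Nova, Fay), (Nova, Kim), (Nova, Wes)}

Joining Sale and Customer on price, pname yields {(10, Gamma, 1, Rae, 13, mkt), (10, Gamma, 1, Rae, 20, p2), (10, Gamma, 14, Sam, 13, mkt), (10, Gamma, 14, Sam, 20, p2), (10, Gamma, 35, Jo, 13, mkt), (10, Gamma, 35, Jo, 20, p2), (11, Nova, 1, Vic, 11, law), (11, Nova, 1, Vic, 22, x2), (11, Nova, 16, Wes, 11, law), (11, Nova, 16, Wes, 22, x2), (11, Nova, 3, Kim, 11, law), (11, Nova, 3, Kim, 22, x2), (11, Nova, 31, Fay, 11, law), (11, Nova, 31, Fay, 22, x2), (11, Nova, 32, Ada, 11, law), (11, Nova, 32, Ada, 22, x2), (11, Nova, 6, Fay, 11, law), (11, Nova, 6, Fay, 22, x2)}.
Apply σ_{cname ≠ Vic}; surviving tuples: {(10, Gamma, 1, Rae, 13, mkt), (10, Gamma, 1, Rae, 20, p2), (10, Gamma, 14, Sam, 13, mkt), (10, Gamma, 14, Sam, 20, p2), (10, Gamma, 35, Jo, 13, mkt), (10, Gamma, 35, Jo, 20, p2), (11, Nova, 16, Wes, 11, law), (11, Nova, 16, Wes, 22, x2), (11, Nova, 3, Kim, 11, law), (11, Nova, 3, Kim, 22, x2), (11, Nova, 31, Fay, 11, law), (11, Nova, 31, Fay, 22, x2), (11, Nova, 32, Ada, 11, law), (11, Nova, 32, Ada, 22, x2), (11, Nova, 6, Fay, 11, law), (11, Nova, 6, Fay, 22, x2)}
Projecting to pname, cname (9 duplicate(s) eliminated): {(Gamma, Jo), (Gamma, Rae), (Gamma, Sam), (Nova, Ada), (Nova, Fay), (Nova, Kim), (Nova, Wes)}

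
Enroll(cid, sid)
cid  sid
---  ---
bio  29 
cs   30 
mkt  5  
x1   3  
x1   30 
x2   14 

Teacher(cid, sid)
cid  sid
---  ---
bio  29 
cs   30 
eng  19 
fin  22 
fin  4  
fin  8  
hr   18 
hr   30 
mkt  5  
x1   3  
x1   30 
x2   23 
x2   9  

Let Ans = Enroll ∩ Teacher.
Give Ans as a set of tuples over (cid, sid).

{(bio, 29), (cs, 30), (mkt, 5), (x1, 3), (x1, 30)}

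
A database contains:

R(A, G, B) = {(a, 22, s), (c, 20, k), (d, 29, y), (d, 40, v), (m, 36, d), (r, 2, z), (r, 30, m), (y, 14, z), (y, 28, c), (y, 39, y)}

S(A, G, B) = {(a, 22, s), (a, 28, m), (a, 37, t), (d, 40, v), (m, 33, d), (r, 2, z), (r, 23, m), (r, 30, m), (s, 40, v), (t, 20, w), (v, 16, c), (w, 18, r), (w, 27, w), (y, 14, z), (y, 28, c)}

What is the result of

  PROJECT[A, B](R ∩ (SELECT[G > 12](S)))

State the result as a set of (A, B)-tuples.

σ[G > 12]: keep tuples satisfying G > 12 → {(a, 22, s), (a, 28, m), (a, 37, t), (d, 40, v), (m, 33, d), (r, 23, m), (r, 30, m), (s, 40, v), (t, 20, w), (v, 16, c), (w, 18, r), (w, 27, w), (y, 14, z), (y, 28, c)}
Intersection: {(a, 22, s), (c, 20, k), (d, 29, y), (d, 40, v), (m, 36, d), (r, 2, z), (r, 30, m), (y, 14, z), (y, 28, c), (y, 39, y)} with {(a, 22, s), (a, 28, m), (a, 37, t), (d, 40, v), (m, 33, d), (r, 23, m), (r, 30, m), (s, 40, v), (t, 20, w), (v, 16, c), (w, 18, r), (w, 27, w), (y, 14, z), (y, 28, c)} → {(a, 22, s), (d, 40, v), (r, 30, m), (y, 14, z), (y, 28, c)}
π_{A, B} gives {(a, s), (d, v), (r, m), (y, c), (y, z)}.

{(a, s), (d, v), (r, m), (y, c), (y, z)}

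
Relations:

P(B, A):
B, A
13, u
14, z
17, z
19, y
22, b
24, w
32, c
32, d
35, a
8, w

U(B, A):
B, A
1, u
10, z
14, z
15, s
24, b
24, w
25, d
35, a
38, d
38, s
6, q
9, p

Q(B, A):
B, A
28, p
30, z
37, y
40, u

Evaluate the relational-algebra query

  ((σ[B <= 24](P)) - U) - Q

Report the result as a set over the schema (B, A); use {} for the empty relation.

{(13, u), (17, z), (19, y), (22, b), (8, w)}

σ[B <= 24]: keep tuples satisfying B <= 24 → {(13, u), (14, z), (17, z), (19, y), (22, b), (24, w), (8, w)}
Set difference of the two operands is {(13, u), (17, z), (19, y), (22, b), (8, w)}.
Set difference of the two operands is {(13, u), (17, z), (19, y), (22, b), (8, w)}.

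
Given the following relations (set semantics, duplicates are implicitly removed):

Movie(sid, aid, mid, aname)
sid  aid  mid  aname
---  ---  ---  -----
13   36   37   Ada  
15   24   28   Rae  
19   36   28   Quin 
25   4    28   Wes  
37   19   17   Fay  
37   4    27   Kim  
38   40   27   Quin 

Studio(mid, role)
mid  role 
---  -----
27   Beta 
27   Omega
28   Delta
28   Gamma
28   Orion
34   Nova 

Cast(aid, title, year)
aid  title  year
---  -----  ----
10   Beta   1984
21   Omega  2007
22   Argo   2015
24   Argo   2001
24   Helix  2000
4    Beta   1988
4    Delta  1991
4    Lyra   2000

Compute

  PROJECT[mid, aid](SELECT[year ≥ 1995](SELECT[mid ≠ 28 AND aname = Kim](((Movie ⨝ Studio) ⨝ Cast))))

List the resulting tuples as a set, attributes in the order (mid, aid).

{(27, 4)}

Movie ⋈ Studio (natural join on mid): {(15, 24, 28, Rae, Delta), (15, 24, 28, Rae, Gamma), (15, 24, 28, Rae, Orion), (19, 36, 28, Quin, Delta), (19, 36, 28, Quin, Gamma), (19, 36, 28, Quin, Orion), (25, 4, 28, Wes, Delta), (25, 4, 28, Wes, Gamma), (25, 4, 28, Wes, Orion), (37, 4, 27, Kim, Beta), (37, 4, 27, Kim, Omega), (38, 40, 27, Quin, Beta), (38, 40, 27, Quin, Omega)}
(Movie ⨝ Studio) ⋈ Cast (natural join on aid): {(15, 24, 28, Rae, Delta, Argo, 2001), (15, 24, 28, Rae, Delta, Helix, 2000), (15, 24, 28, Rae, Gamma, Argo, 2001), (15, 24, 28, Rae, Gamma, Helix, 2000), (15, 24, 28, Rae, Orion, Argo, 2001), (15, 24, 28, Rae, Orion, Helix, 2000), (25, 4, 28, Wes, Delta, Beta, 1988), (25, 4, 28, Wes, Delta, Delta, 1991), (25, 4, 28, Wes, Delta, Lyra, 2000), (25, 4, 28, Wes, Gamma, Beta, 1988), (25, 4, 28, Wes, Gamma, Delta, 1991), (25, 4, 28, Wes, Gamma, Lyra, 2000), (25, 4, 28, Wes, Orion, Beta, 1988), (25, 4, 28, Wes, Orion, Delta, 1991), (25, 4, 28, Wes, Orion, Lyra, 2000), (37, 4, 27, Kim, Beta, Beta, 1988), (37, 4, 27, Kim, Beta, Delta, 1991), (37, 4, 27, Kim, Beta, Lyra, 2000), (37, 4, 27, Kim, Omega, Beta, 1988), (37, 4, 27, Kim, Omega, Delta, 1991), (37, 4, 27, Kim, Omega, Lyra, 2000)}
σ[mid ≠ 28 AND aname = Kim]: keep tuples satisfying mid ≠ 28 AND aname = Kim → {(37, 4, 27, Kim, Beta, Beta, 1988), (37, 4, 27, Kim, Beta, Delta, 1991), (37, 4, 27, Kim, Beta, Lyra, 2000), (37, 4, 27, Kim, Omega, Beta, 1988), (37, 4, 27, Kim, Omega, Delta, 1991), (37, 4, 27, Kim, Omega, Lyra, 2000)}
σ[year ≥ 1995]: keep tuples satisfying year ≥ 1995 → {(37, 4, 27, Kim, Beta, Lyra, 2000), (37, 4, 27, Kim, Omega, Lyra, 2000)}
π[mid, aid]: project onto (mid, aid) (1 duplicate(s) eliminated) → {(27, 4)}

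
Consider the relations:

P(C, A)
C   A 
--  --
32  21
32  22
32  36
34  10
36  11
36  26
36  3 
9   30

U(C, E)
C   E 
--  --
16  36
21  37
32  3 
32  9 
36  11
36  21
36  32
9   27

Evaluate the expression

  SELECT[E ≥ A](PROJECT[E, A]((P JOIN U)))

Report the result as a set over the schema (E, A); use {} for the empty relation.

Natural join on C: {(32, 21, 3), (32, 21, 9), (32, 22, 3), (32, 22, 9), (32, 36, 3), (32, 36, 9), (36, 11, 11), (36, 11, 21), (36, 11, 32), (36, 26, 11), (36, 26, 21), (36, 26, 32), (36, 3, 11), (36, 3, 21), (36, 3, 32), (9, 30, 27)}
Projecting to E, A: {(11, 11), (11, 26), (11, 3), (21, 11), (21, 26), (21, 3), (27, 30), (3, 21), (3, 22), (3, 36), (32, 11), (32, 26), (32, 3), (9, 21), (9, 22), (9, 36)}
Filtering on E ≥ A leaves {(11, 11), (11, 3), (21, 11), (21, 3), (32, 11), (32, 26), (32, 3)}.

{(11, 11), (11, 3), (21, 11), (21, 3), (32, 11), (32, 26), (32, 3)}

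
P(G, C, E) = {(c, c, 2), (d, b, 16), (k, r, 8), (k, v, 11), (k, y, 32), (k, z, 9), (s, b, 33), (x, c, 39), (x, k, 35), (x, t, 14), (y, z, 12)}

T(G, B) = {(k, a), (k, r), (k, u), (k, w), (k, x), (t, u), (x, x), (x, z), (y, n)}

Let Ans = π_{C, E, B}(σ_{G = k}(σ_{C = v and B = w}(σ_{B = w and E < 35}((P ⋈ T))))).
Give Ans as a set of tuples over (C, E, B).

P ⋈ T (natural join on G): {(k, r, 8, a), (k, r, 8, r), (k, r, 8, u), (k, r, 8, w), (k, r, 8, x), (k, v, 11, a), (k, v, 11, r), (k, v, 11, u), (k, v, 11, w), (k, v, 11, x), (k, y, 32, a), (k, y, 32, r), (k, y, 32, u), (k, y, 32, w), (k, y, 32, x), (k, z, 9, a), (k, z, 9, r), (k, z, 9, u), (k, z, 9, w), (k, z, 9, x), (x, c, 39, x), (x, c, 39, z), (x, k, 35, x), (x, k, 35, z), (x, t, 14, x), (x, t, 14, z), (y, z, 12, n)}
Selection B = w and E < 35: {(k, r, 8, w), (k, v, 11, w), (k, y, 32, w), (k, z, 9, w)}
Selection C = v and B = w: {(k, v, 11, w)}
Selection G = k: {(k, v, 11, w)}
π[C, E, B]: project onto (C, E, B) → {(v, 11, w)}

{(v, 11, w)}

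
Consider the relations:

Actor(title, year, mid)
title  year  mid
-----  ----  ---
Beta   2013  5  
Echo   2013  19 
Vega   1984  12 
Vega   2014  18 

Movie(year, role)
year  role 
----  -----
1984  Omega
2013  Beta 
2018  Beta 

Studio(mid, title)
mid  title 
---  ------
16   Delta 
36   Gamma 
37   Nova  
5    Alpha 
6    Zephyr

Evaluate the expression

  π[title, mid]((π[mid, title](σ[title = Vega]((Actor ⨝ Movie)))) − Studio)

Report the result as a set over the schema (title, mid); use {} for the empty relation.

{(Vega, 12)}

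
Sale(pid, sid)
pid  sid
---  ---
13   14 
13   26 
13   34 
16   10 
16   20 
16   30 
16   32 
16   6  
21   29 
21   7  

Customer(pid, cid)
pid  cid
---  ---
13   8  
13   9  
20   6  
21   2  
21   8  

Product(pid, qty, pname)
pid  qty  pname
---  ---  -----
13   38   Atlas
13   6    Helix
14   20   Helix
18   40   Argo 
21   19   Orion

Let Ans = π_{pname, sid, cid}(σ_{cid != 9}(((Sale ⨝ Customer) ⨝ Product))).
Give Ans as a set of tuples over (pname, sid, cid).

Natural join on pid: {(13, 14, 8), (13, 14, 9), (13, 26, 8), (13, 26, 9), (13, 34, 8), (13, 34, 9), (21, 29, 2), (21, 29, 8), (21, 7, 2), (21, 7, 8)}
Natural join on pid: {(13, 14, 8, 38, Atlas), (13, 14, 8, 6, Helix), (13, 14, 9, 38, Atlas), (13, 14, 9, 6, Helix), (13, 26, 8, 38, Atlas), (13, 26, 8, 6, Helix), (13, 26, 9, 38, Atlas), (13, 26, 9, 6, Helix), (13, 34, 8, 38, Atlas), (13, 34, 8, 6, Helix), (13, 34, 9, 38, Atlas), (13, 34, 9, 6, Helix), (21, 29, 2, 19, Orion), (21, 29, 8, 19, Orion), (21, 7, 2, 19, Orion), (21, 7, 8, 19, Orion)}
Filtering on cid != 9 leaves {(13, 14, 8, 38, Atlas), (13, 14, 8, 6, Helix), (13, 26, 8, 38, Atlas), (13, 26, 8, 6, Helix), (13, 34, 8, 38, Atlas), (13, 34, 8, 6, Helix), (21, 29, 2, 19, Orion), (21, 29, 8, 19, Orion), (21, 7, 2, 19, Orion), (21, 7, 8, 19, Orion)}.
Projecting to pname, sid, cid: {(Atlas, 14, 8), (Atlas, 26, 8), (Atlas, 34, 8), (Helix, 14, 8), (Helix, 26, 8), (Helix, 34, 8), (Orion, 29, 2), (Orion, 29, 8), (Orion, 7, 2), (Orion, 7, 8)}

{(Atlas, 14, 8), (Atlas, 26, 8), (Atlas, 34, 8), (Helix, 14, 8), (Helix, 26, 8), (Helix, 34, 8), (Orion, 29, 2), (Orion, 29, 8), (Orion, 7, 2), (Orion, 7, 8)}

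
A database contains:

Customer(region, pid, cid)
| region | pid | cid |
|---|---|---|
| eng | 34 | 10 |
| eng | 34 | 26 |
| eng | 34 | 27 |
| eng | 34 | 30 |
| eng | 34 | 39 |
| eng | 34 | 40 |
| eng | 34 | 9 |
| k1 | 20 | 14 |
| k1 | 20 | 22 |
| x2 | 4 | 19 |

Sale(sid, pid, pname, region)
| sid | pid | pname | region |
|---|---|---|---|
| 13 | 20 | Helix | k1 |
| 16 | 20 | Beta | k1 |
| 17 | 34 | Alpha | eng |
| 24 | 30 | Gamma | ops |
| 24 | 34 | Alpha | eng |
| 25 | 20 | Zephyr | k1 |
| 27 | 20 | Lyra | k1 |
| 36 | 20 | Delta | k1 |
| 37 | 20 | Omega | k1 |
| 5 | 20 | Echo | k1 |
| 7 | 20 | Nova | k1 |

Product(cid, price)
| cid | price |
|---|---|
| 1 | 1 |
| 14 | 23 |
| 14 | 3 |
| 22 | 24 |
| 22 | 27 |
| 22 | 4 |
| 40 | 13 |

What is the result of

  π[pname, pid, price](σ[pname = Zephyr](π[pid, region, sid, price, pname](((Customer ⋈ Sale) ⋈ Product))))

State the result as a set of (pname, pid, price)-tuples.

{(Zephyr, 20, 23), (Zephyr, 20, 24), (Zephyr, 20, 27), (Zephyr, 20, 3), (Zephyr, 20, 4)}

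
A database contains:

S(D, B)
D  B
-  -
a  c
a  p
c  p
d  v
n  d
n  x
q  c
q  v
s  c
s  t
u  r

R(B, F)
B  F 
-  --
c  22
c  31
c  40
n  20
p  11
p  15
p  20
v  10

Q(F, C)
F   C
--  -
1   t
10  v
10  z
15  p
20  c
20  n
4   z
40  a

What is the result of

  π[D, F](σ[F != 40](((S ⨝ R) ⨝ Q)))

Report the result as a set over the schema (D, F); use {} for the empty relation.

Joining S and R on B yields {(a, c, 22), (a, c, 31), (a, c, 40), (a, p, 11), (a, p, 15), (a, p, 20), (c, p, 11), (c, p, 15), (c, p, 20), (d, v, 10), (q, c, 22), (q, c, 31), (q, c, 40), (q, v, 10), (s, c, 22), (s, c, 31), (s, c, 40)}.
Joining (S ⨝ R) and Q on F yields {(a, c, 40, a), (a, p, 15, p), (a, p, 20, c), (a, p, 20, n), (c, p, 15, p), (c, p, 20, c), (c, p, 20, n), (d, v, 10, v), (d, v, 10, z), (q, c, 40, a), (q, v, 10, v), (q, v, 10, z), (s, c, 40, a)}.
Apply σ_{F != 40}; surviving tuples: {(a, p, 15, p), (a, p, 20, c), (a, p, 20, n), (c, p, 15, p), (c, p, 20, c), (c, p, 20, n), (d, v, 10, v), (d, v, 10, z), (q, v, 10, v), (q, v, 10, z)}
Projecting to D, F (4 duplicate(s) eliminated): {(a, 15), (a, 20), (c, 15), (c, 20), (d, 10), (q, 10)}

{(a, 15), (a, 20), (c, 15), (c, 20), (d, 10), (q, 10)}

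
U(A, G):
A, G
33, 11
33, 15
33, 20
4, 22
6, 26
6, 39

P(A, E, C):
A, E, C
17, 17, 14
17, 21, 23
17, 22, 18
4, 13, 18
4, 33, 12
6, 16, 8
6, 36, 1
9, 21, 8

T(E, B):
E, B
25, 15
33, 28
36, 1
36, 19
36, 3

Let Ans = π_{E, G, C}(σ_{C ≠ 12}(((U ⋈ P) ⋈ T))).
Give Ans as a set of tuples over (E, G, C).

{(36, 26, 1), (36, 39, 1)}

U ⋈ P (natural join on A): {(4, 22, 13, 18), (4, 22, 33, 12), (6, 26, 16, 8), (6, 26, 36, 1), (6, 39, 16, 8), (6, 39, 36, 1)}
(U ⋈ P) ⋈ T (natural join on E): {(4, 22, 33, 12, 28), (6, 26, 36, 1, 1), (6, 26, 36, 1, 19), (6, 26, 36, 1, 3), (6, 39, 36, 1, 1), (6, 39, 36, 1, 19), (6, 39, 36, 1, 3)}
Filtering on C ≠ 12 leaves {(6, 26, 36, 1, 1), (6, 26, 36, 1, 19), (6, 26, 36, 1, 3), (6, 39, 36, 1, 1), (6, 39, 36, 1, 19), (6, 39, 36, 1, 3)}.
Projecting to E, G, C (4 duplicate(s) eliminated): {(36, 26, 1), (36, 39, 1)}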